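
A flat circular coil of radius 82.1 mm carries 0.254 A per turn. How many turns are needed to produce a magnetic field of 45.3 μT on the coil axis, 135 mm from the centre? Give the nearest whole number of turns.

For an N-turn coil, B = Nμ₀IR²/[2(R²+z²)^(3/2)]. A single turn gives B₁ = 2.73×10⁻⁷ T with R = 0.0821 m, z = 0.135 m.
N = B/B₁ = 4.53×10⁻⁵ / 2.73×10⁻⁷ = 166.11.

N = 166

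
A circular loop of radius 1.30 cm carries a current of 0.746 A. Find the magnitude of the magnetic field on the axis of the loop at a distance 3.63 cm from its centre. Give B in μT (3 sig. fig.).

On the axis of a circular loop, B = μ₀IR² / [2(R²+z²)^(3/2)].
R² + z² = (0.013)² + (0.0363)² = 0.001487 m², and (R²+z²)^(3/2) = 5.73×10⁻⁵ m³.
B = (4π×10⁻⁷ × 0.746 × 0.000169) / (2 × 5.73×10⁻⁵) = 1.38×10⁻⁶ T.

B ≈ 1.38 μT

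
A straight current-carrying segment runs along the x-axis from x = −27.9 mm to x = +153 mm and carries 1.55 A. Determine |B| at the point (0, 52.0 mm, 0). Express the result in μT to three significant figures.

For a finite straight segment, B = (μ₀I/4πd)(sinθ₁ + sinθ₂), where θ₁, θ₂ are the angles from the perpendicular to each end.
The perpendicular distance is d = 0.052 m; the end-offsets along the wire are a = 0.0279 m and b = 0.153 m.
sinθ₁ = 0.0279/√(0.0279²+0.052²) = 0.4728; sinθ₂ = 0.153/√(0.153²+0.052²) = 0.9468.
B = (4π×10⁻⁷ × 1.55) / (4π × 0.052) × (0.4728 + 0.9468) = 4.23×10⁻⁶ T.

B ≈ 4.23 μT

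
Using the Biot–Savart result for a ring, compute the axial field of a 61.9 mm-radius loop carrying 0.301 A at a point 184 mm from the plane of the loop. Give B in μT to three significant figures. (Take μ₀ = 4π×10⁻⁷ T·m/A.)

On the axis of a circular loop, B = μ₀IR² / [2(R²+z²)^(3/2)].
R² + z² = (0.0619)² + (0.184)² = 0.03769 m², and (R²+z²)^(3/2) = 7.32×10⁻³ m³.
B = (4π×10⁻⁷ × 0.301 × 0.003832) / (2 × 7.32×10⁻³) = 9.90×10⁻⁸ T.

B ≈ 0.0990 μT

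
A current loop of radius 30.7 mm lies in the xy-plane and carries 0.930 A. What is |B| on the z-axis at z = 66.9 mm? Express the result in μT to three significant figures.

B ≈ 1.38 μT

On the axis of a circular loop, B = μ₀IR² / [2(R²+z²)^(3/2)].
R² + z² = (0.0307)² + (0.0669)² = 0.005418 m², and (R²+z²)^(3/2) = 3.99×10⁻⁴ m³.
B = (4π×10⁻⁷ × 0.930 × 0.0009425) / (2 × 3.99×10⁻⁴) = 1.38×10⁻⁶ T.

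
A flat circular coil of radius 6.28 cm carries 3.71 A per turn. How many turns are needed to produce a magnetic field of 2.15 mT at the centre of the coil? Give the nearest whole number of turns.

N = 58

For an N-turn coil, B = Nμ₀I/(2R). A single turn gives B₁ = 3.71×10⁻⁵ T with R = 0.0628 m.
N = B/B₁ = 2.15×10⁻³ / 3.71×10⁻⁵ = 57.92.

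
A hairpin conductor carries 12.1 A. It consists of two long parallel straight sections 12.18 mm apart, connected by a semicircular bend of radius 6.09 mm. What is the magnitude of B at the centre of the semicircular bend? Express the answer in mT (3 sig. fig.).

The semicircular arc contributes B_arc = μ₀I·π/(4πR) = μ₀I/(4R) = 6.24×10⁻⁴ T.
Each semi-infinite lead is at perpendicular distance R = 0.00609 m from the centre, with the perpendicular foot at its near end, so it contributes μ₀I/(4πR); both point the same way, together 3.97×10⁻⁴ T.
Arc and leads all point the same direction: B = 6.24×10⁻⁴ + 3.97×10⁻⁴ = 1.02×10⁻³ T.

B ≈ 1.02 mT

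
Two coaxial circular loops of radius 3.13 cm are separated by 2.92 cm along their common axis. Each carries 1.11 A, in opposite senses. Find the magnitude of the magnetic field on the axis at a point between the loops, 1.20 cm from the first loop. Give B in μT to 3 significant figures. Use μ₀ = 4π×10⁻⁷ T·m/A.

Each loop contributes B = μ₀IR²/[2(R²+z²)^(3/2)] on the axis, with z measured from that loop.
Loop 1 (z = 0.012 m): B₁ = 1.81×10⁻⁵ T. Loop 2 (z = 0.0172 m): B₂ = 1.50×10⁻⁵ T.
The fields oppose: B = |B₁ − B₂| = 3.14×10⁻⁶ T.

B ≈ 3.14 μT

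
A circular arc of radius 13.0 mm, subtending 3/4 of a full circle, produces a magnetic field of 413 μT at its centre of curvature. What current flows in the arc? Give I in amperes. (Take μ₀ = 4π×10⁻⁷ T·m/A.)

I ≈ 11.4 A

For a circular arc, B = μ₀Iφ/(4πR) with φ in radians; here φ = 4.712 rad.
So I = 4πRB/(μ₀φ) = 4π × 0.013 × 4.13×10⁻⁴ / (4π×10⁻⁷ × 4.712) = 11.4 A.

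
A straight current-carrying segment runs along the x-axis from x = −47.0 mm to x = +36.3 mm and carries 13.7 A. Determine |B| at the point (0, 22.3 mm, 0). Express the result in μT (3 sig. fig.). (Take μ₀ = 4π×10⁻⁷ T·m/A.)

For a finite straight segment, B = (μ₀I/4πd)(sinθ₁ + sinθ₂), where θ₁, θ₂ are the angles from the perpendicular to each end.
The perpendicular distance is d = 0.0223 m; the end-offsets along the wire are a = 0.047 m and b = 0.0363 m.
sinθ₁ = 0.047/√(0.047²+0.0223²) = 0.9035; sinθ₂ = 0.0363/√(0.0363²+0.0223²) = 0.8521.
B = (4π×10⁻⁷ × 13.7) / (4π × 0.0223) × (0.9035 + 0.8521) = 1.08×10⁻⁴ T.

B ≈ 108 μT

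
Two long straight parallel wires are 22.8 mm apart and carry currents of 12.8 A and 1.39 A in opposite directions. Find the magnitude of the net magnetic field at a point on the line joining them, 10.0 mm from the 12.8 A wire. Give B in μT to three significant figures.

Each long wire gives B = μ₀I/(2πd). Distances are d₁ = 0.01 m and d₂ = 0.0128 m.
B₁ = 2.56×10⁻⁴ T, B₂ = 2.17×10⁻⁵ T.
Between antiparallel currents both contributions point the same way, so they add. B = B₁ + B₂ = 2.56×10⁻⁴ + 2.17×10⁻⁵ = 2.78×10⁻⁴ T.

B ≈ 278 μT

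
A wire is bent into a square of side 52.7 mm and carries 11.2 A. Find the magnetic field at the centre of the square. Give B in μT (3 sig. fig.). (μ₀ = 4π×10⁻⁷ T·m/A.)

Each side is a finite straight segment at perpendicular distance d = a/(2 tan(π/4)) = 0.02635 m from the centre, with end-angles ±π/4.
One side contributes B₁ = (μ₀I/4πd)·2 sin(π/4) = 6.01×10⁻⁵ T.
All 4 sides add in the same direction: B = 4 × 6.01×10⁻⁵ = 2.40×10⁻⁴ T.

B ≈ 240 μT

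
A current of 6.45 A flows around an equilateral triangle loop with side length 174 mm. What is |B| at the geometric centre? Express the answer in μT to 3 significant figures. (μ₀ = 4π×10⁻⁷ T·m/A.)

B ≈ 66.7 μT

Each side is a finite straight segment at perpendicular distance d = a/(2 tan(π/3)) = 0.05023 m from the centre, with end-angles ±π/3.
One side contributes B₁ = (μ₀I/4πd)·2 sin(π/3) = 2.22×10⁻⁵ T.
All 3 sides add in the same direction: B = 3 × 2.22×10⁻⁵ = 6.67×10⁻⁵ T.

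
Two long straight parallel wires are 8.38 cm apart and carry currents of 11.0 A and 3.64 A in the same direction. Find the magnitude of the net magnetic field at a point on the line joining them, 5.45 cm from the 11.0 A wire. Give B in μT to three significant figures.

Each long wire gives B = μ₀I/(2πd). Distances are d₁ = 0.0545 m and d₂ = 0.0293 m.
B₁ = 4.04×10⁻⁵ T, B₂ = 2.48×10⁻⁵ T.
Between parallel currents the two contributions point in opposite directions, so they subtract. B = |B₁ − B₂| = |4.04×10⁻⁵ − 2.48×10⁻⁵| = 1.55×10⁻⁵ T.

B ≈ 15.5 μT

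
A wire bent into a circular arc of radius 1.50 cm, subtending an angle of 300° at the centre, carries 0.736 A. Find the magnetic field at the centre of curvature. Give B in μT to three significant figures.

B ≈ 25.7 μT

The Biot–Savart field of a circular arc at its centre is B = μ₀Iφ/(4πR), with φ = 5.236 rad.
B = (4π×10⁻⁷ × 0.736 × 5.236) / (4π × 0.015) = 2.57×10⁻⁵ T.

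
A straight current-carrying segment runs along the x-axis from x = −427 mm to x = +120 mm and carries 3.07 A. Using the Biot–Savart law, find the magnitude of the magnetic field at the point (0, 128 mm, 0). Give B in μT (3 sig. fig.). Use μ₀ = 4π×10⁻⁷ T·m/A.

B ≈ 3.94 μT

For a finite straight segment, B = (μ₀I/4πd)(sinθ₁ + sinθ₂), where θ₁, θ₂ are the angles from the perpendicular to each end.
The perpendicular distance is d = 0.128 m; the end-offsets along the wire are a = 0.427 m and b = 0.12 m.
sinθ₁ = 0.427/√(0.427²+0.128²) = 0.9579; sinθ₂ = 0.12/√(0.12²+0.128²) = 0.6839.
B = (4π×10⁻⁷ × 3.07) / (4π × 0.128) × (0.9579 + 0.6839) = 3.94×10⁻⁶ T.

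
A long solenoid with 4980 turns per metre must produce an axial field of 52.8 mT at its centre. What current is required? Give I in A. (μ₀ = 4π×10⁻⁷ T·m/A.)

Inside a long solenoid B = μ₀nI with n = 4980 m⁻¹, so I = B/(μ₀n).
I = 5.28×10⁻² / (4π×10⁻⁷ × 4980) = 8.44 A.

I ≈ 8.44 A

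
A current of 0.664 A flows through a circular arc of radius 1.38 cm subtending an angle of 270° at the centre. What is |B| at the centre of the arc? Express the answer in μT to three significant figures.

B ≈ 22.7 μT

The Biot–Savart field of a circular arc at its centre is B = μ₀Iφ/(4πR), with φ = 4.712 rad.
B = (4π×10⁻⁷ × 0.664 × 4.712) / (4π × 0.0138) = 2.27×10⁻⁵ T.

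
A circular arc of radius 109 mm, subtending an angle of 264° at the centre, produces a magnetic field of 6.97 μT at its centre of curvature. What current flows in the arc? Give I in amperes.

For a circular arc, B = μ₀Iφ/(4πR) with φ in radians; here φ = 4.608 rad.
So I = 4πRB/(μ₀φ) = 4π × 0.109 × 6.97×10⁻⁶ / (4π×10⁻⁷ × 4.608) = 1.65 A.

I ≈ 1.65 A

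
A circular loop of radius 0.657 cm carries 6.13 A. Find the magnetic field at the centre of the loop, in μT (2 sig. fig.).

B ≈ 590 μT

At the centre of a circular loop the Biot–Savart law gives B = μ₀I/(2R).
B = (4π×10⁻⁷ × 6.13) / (2 × 0.00657) = 5.86×10⁻⁴ T.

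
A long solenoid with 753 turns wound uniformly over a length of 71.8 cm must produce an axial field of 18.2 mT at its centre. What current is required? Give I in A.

Inside a long solenoid B = μ₀nI with n = 1049 m⁻¹, so I = B/(μ₀n).
I = 1.82×10⁻² / (4π×10⁻⁷ × 1049) = 13.8 A.

I ≈ 13.8 A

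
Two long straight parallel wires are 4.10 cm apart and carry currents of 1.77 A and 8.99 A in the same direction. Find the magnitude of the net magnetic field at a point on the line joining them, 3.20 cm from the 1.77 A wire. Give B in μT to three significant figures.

B ≈ 189 μT

Each long wire gives B = μ₀I/(2πd). Distances are d₁ = 0.032 m and d₂ = 0.009 m.
B₁ = 1.11×10⁻⁵ T, B₂ = 2.00×10⁻⁴ T.
Between parallel currents the two contributions point in opposite directions, so they subtract. B = |B₁ − B₂| = |1.11×10⁻⁵ − 2.00×10⁻⁴| = 1.89×10⁻⁴ T.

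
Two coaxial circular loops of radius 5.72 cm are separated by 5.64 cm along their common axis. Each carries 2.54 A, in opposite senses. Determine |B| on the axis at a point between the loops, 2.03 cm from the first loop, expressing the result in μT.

B ≈ 6.48 μT

Each loop contributes B = μ₀IR²/[2(R²+z²)^(3/2)] on the axis, with z measured from that loop.
Loop 1 (z = 0.0203 m): B₁ = 2.34×10⁻⁵ T. Loop 2 (z = 0.0361 m): B₂ = 1.69×10⁻⁵ T.
The fields oppose: B = |B₁ − B₂| = 6.48×10⁻⁶ T.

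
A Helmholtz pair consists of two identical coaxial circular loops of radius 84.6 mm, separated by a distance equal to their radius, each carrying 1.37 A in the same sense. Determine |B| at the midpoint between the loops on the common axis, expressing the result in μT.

Each loop contributes B = μ₀IR²/[2(R²+z²)^(3/2)] on the axis, with z measured from that loop.
Loop 1 (z = 0.0423 m): B₁ = 7.28×10⁻⁶ T. Loop 2 (z = 0.0423 m): B₂ = 7.28×10⁻⁶ T.
The fields add: B = B₁ + B₂ = 1.46×10⁻⁵ T.

B ≈ 14.6 μT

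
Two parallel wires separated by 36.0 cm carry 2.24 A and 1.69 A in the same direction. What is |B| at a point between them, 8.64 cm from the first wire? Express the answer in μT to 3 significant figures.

B ≈ 3.95 μT

Each long wire gives B = μ₀I/(2πd). Distances are d₁ = 0.0864 m and d₂ = 0.2736 m.
B₁ = 5.19×10⁻⁶ T, B₂ = 1.24×10⁻⁶ T.
Between parallel currents the two contributions point in opposite directions, so they subtract. B = |B₁ − B₂| = |5.19×10⁻⁶ − 1.24×10⁻⁶| = 3.95×10⁻⁶ T.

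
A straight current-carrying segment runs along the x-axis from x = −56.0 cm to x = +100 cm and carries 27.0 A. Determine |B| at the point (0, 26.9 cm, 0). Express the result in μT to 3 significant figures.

B ≈ 18.7 μT

For a finite straight segment, B = (μ₀I/4πd)(sinθ₁ + sinθ₂), where θ₁, θ₂ are the angles from the perpendicular to each end.
The perpendicular distance is d = 0.269 m; the end-offsets along the wire are a = 0.56 m and b = 1 m.
sinθ₁ = 0.56/√(0.56²+0.269²) = 0.9014; sinθ₂ = 1/√(1²+0.269²) = 0.9657.
B = (4π×10⁻⁷ × 27.0) / (4π × 0.269) × (0.9014 + 0.9657) = 1.87×10⁻⁵ T.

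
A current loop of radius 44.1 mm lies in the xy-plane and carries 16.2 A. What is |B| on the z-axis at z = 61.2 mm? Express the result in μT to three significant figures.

On the axis of a circular loop, B = μ₀IR² / [2(R²+z²)^(3/2)].
R² + z² = (0.0441)² + (0.0612)² = 0.00569 m², and (R²+z²)^(3/2) = 4.29×10⁻⁴ m³.
B = (4π×10⁻⁷ × 16.2 × 0.001945) / (2 × 4.29×10⁻⁴) = 4.61×10⁻⁵ T.

B ≈ 46.1 μT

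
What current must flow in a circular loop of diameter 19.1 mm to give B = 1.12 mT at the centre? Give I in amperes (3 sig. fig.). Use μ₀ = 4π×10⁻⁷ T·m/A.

I ≈ 17.0 A

At the centre of a circular loop B = μ₀I/(2R), so I = 2RB/μ₀.
With R = 0.00955 m, I = 2 × 0.00955 × 1.12×10⁻³ / (4π×10⁻⁷) = 17.0 A.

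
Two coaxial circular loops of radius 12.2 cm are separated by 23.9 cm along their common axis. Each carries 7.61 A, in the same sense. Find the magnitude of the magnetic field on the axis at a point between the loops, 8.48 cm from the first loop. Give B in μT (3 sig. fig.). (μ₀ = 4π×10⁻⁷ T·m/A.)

B ≈ 31.1 μT

Each loop contributes B = μ₀IR²/[2(R²+z²)^(3/2)] on the axis, with z measured from that loop.
Loop 1 (z = 0.0848 m): B₁ = 2.17×10⁻⁵ T. Loop 2 (z = 0.1542 m): B₂ = 9.36×10⁻⁶ T.
The fields add: B = B₁ + B₂ = 3.11×10⁻⁵ T.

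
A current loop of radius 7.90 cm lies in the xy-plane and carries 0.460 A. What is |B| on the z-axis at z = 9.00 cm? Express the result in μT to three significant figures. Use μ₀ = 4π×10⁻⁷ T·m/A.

On the axis of a circular loop, B = μ₀IR² / [2(R²+z²)^(3/2)].
R² + z² = (0.079)² + (0.09)² = 0.01434 m², and (R²+z²)^(3/2) = 1.72×10⁻³ m³.
B = (4π×10⁻⁷ × 0.460 × 0.006241) / (2 × 1.72×10⁻³) = 1.05×10⁻⁶ T.

B ≈ 1.05 μT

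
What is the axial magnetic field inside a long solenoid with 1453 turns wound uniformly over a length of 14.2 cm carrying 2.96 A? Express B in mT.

Inside a long solenoid, B = μ₀nI with n = 1.023×10⁴ turns/m.
B = 4π×10⁻⁷ × 1.023×10⁴ × 2.96 = 3.81×10⁻² T.

B ≈ 38.1 mT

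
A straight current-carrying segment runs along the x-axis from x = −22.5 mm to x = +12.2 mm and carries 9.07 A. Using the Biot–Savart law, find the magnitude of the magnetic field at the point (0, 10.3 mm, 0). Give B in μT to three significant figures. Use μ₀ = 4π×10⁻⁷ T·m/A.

For a finite straight segment, B = (μ₀I/4πd)(sinθ₁ + sinθ₂), where θ₁, θ₂ are the angles from the perpendicular to each end.
The perpendicular distance is d = 0.0103 m; the end-offsets along the wire are a = 0.0225 m and b = 0.0122 m.
sinθ₁ = 0.0225/√(0.0225²+0.0103²) = 0.9093; sinθ₂ = 0.0122/√(0.0122²+0.0103²) = 0.7641.
B = (4π×10⁻⁷ × 9.07) / (4π × 0.0103) × (0.9093 + 0.7641) = 1.47×10⁻⁴ T.

B ≈ 147 μT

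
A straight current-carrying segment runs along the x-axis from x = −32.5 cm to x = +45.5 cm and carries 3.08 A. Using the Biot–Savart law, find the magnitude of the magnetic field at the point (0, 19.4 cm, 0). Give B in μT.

B ≈ 2.82 μT

For a finite straight segment, B = (μ₀I/4πd)(sinθ₁ + sinθ₂), where θ₁, θ₂ are the angles from the perpendicular to each end.
The perpendicular distance is d = 0.194 m; the end-offsets along the wire are a = 0.325 m and b = 0.455 m.
sinθ₁ = 0.325/√(0.325²+0.194²) = 0.8587; sinθ₂ = 0.455/√(0.455²+0.194²) = 0.9199.
B = (4π×10⁻⁷ × 3.08) / (4π × 0.194) × (0.8587 + 0.9199) = 2.82×10⁻⁶ T.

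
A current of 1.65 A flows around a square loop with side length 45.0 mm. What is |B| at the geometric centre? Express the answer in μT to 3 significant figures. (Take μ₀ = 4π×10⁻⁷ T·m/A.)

B ≈ 41.5 μT

Each side is a finite straight segment at perpendicular distance d = a/(2 tan(π/4)) = 0.0225 m from the centre, with end-angles ±π/4.
One side contributes B₁ = (μ₀I/4πd)·2 sin(π/4) = 1.04×10⁻⁵ T.
All 4 sides add in the same direction: B = 4 × 1.04×10⁻⁵ = 4.15×10⁻⁵ T.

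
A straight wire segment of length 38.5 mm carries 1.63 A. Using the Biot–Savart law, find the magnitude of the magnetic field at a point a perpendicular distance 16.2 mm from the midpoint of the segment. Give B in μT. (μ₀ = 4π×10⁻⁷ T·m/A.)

B ≈ 15.4 μT

For a finite straight segment, B = (μ₀I/4πd)(sinθ₁ + sinθ₂), where θ₁, θ₂ are the angles from the perpendicular to each end.
The perpendicular from the point meets the wire at its midpoint, so each end is L/2 = 0.01925 m away along the wire.
sinθ₁ = 0.01925/√(0.01925²+0.0162²) = 0.7651; sinθ₂ = 0.01925/√(0.01925²+0.0162²) = 0.7651.
B = (4π×10⁻⁷ × 1.63) / (4π × 0.0162) × (0.7651 + 0.7651) = 1.54×10⁻⁵ T.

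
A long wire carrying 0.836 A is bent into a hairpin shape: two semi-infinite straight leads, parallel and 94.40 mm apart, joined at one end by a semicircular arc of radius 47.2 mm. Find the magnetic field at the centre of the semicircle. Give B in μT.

The semicircular arc contributes B_arc = μ₀I·π/(4πR) = μ₀I/(4R) = 5.56×10⁻⁶ T.
Each semi-infinite lead is at perpendicular distance R = 0.0472 m from the centre, with the perpendicular foot at its near end, so it contributes μ₀I/(4πR); both point the same way, together 3.54×10⁻⁶ T.
Arc and leads all point the same direction: B = 5.56×10⁻⁶ + 3.54×10⁻⁶ = 9.11×10⁻⁶ T.

B ≈ 9.11 μT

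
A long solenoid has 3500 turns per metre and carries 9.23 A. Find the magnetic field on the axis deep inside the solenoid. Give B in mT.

B ≈ 40.6 mT

Inside a long solenoid, B = μ₀nI with n = 3500 turns/m.
B = 4π×10⁻⁷ × 3500 × 9.23 = 4.06×10⁻² T.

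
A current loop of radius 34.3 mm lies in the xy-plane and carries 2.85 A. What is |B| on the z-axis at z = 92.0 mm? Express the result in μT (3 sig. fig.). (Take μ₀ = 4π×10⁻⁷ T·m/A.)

B ≈ 2.23 μT

On the axis of a circular loop, B = μ₀IR² / [2(R²+z²)^(3/2)].
R² + z² = (0.0343)² + (0.092)² = 0.00964 m², and (R²+z²)^(3/2) = 9.47×10⁻⁴ m³.
B = (4π×10⁻⁷ × 2.85 × 0.001176) / (2 × 9.47×10⁻⁴) = 2.23×10⁻⁶ T.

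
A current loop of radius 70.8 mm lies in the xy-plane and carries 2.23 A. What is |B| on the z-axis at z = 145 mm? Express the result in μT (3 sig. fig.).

On the axis of a circular loop, B = μ₀IR² / [2(R²+z²)^(3/2)].
R² + z² = (0.0708)² + (0.145)² = 0.02604 m², and (R²+z²)^(3/2) = 4.20×10⁻³ m³.
B = (4π×10⁻⁷ × 2.23 × 0.005013) / (2 × 4.20×10⁻³) = 1.67×10⁻⁶ T.

B ≈ 1.67 μT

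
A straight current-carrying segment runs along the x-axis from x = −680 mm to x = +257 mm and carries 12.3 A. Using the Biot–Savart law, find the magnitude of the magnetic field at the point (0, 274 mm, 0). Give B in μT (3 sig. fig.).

B ≈ 7.23 μT

For a finite straight segment, B = (μ₀I/4πd)(sinθ₁ + sinθ₂), where θ₁, θ₂ are the angles from the perpendicular to each end.
The perpendicular distance is d = 0.274 m; the end-offsets along the wire are a = 0.68 m and b = 0.257 m.
sinθ₁ = 0.68/√(0.68²+0.274²) = 0.9275; sinθ₂ = 0.257/√(0.257²+0.274²) = 0.6841.
B = (4π×10⁻⁷ × 12.3) / (4π × 0.274) × (0.9275 + 0.6841) = 7.23×10⁻⁶ T.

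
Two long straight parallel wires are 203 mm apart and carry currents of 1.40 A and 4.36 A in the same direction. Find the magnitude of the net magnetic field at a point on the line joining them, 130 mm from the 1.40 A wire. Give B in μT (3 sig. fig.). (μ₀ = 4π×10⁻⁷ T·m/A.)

B ≈ 9.79 μT

Each long wire gives B = μ₀I/(2πd). Distances are d₁ = 0.13 m and d₂ = 0.073 m.
B₁ = 2.15×10⁻⁶ T, B₂ = 1.19×10⁻⁵ T.
Between parallel currents the two contributions point in opposite directions, so they subtract. B = |B₁ − B₂| = |2.15×10⁻⁶ − 1.19×10⁻⁵| = 9.79×10⁻⁶ T.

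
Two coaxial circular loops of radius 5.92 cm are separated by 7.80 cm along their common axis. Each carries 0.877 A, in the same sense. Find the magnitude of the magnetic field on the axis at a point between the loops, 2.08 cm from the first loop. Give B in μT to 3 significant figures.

B ≈ 11.3 μT

Each loop contributes B = μ₀IR²/[2(R²+z²)^(3/2)] on the axis, with z measured from that loop.
Loop 1 (z = 0.0208 m): B₁ = 7.82×10⁻⁶ T. Loop 2 (z = 0.0572 m): B₂ = 3.46×10⁻⁶ T.
The fields add: B = B₁ + B₂ = 1.13×10⁻⁵ T.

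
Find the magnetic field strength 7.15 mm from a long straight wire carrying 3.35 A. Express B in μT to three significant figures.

B ≈ 93.7 μT

For an infinitely long straight wire, B = μ₀I/(2πd).
B = (4π×10⁻⁷ × 3.35) / (2π × 0.00715) = 9.37×10⁻⁵ T.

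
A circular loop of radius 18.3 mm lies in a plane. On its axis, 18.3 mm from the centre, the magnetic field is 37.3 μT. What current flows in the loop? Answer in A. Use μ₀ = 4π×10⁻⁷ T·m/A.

I ≈ 3.07 A

On the axis of a loop, B = μ₀IR²/[2(R²+z²)^(3/2)], so I = 2B(R²+z²)^(3/2)/(μ₀R²).
R² + z² = 0.0003349 + 0.0003349 = 0.0006698 m²; raised to 3/2 gives 1.73×10⁻⁵ m³.
I = 2 × 3.73×10⁻⁵ × 1.73×10⁻⁵ / (1.26×10⁻⁶ × 0.0003349) = 3.07 A.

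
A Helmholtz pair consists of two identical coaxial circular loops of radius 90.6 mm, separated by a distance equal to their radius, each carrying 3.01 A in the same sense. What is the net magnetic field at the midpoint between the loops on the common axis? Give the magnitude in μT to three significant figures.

B ≈ 29.9 μT

Each loop contributes B = μ₀IR²/[2(R²+z²)^(3/2)] on the axis, with z measured from that loop.
Loop 1 (z = 0.0453 m): B₁ = 1.49×10⁻⁵ T. Loop 2 (z = 0.0453 m): B₂ = 1.49×10⁻⁵ T.
The fields add: B = B₁ + B₂ = 2.99×10⁻⁵ T.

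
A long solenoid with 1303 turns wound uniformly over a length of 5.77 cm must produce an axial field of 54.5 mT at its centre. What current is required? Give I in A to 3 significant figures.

Inside a long solenoid B = μ₀nI with n = 2.258×10⁴ m⁻¹, so I = B/(μ₀n).
I = 5.45×10⁻² / (4π×10⁻⁷ × 2.258×10⁴) = 1.92 A.

I ≈ 1.92 A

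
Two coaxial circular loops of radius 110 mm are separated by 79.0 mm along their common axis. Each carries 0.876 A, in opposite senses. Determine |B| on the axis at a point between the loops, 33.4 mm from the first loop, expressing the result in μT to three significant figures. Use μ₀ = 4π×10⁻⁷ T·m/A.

B ≈ 0.439 μT

Each loop contributes B = μ₀IR²/[2(R²+z²)^(3/2)] on the axis, with z measured from that loop.
Loop 1 (z = 0.0334 m): B₁ = 4.38×10⁻⁶ T. Loop 2 (z = 0.0456 m): B₂ = 3.94×10⁻⁶ T.
The fields oppose: B = |B₁ − B₂| = 4.39×10⁻⁷ T.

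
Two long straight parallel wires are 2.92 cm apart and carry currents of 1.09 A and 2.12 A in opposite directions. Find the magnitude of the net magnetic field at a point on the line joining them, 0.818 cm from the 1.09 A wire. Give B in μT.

B ≈ 46.8 μT

Each long wire gives B = μ₀I/(2πd). Distances are d₁ = 0.00818 m and d₂ = 0.02102 m.
B₁ = 2.67×10⁻⁵ T, B₂ = 2.02×10⁻⁵ T.
Between antiparallel currents both contributions point the same way, so they add. B = B₁ + B₂ = 2.67×10⁻⁵ + 2.02×10⁻⁵ = 4.68×10⁻⁵ T.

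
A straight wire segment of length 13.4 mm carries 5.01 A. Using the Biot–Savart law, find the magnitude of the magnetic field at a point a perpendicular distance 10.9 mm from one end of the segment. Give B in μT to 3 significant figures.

For a finite straight segment, B = (μ₀I/4πd)(sinθ₁ + sinθ₂), where θ₁, θ₂ are the angles from the perpendicular to each end.
The perpendicular foot is at one end, so the two end-offsets along the wire are 0 and L = 0.0134 m.
sinθ₁ = 0/√(0²+0.0109²) = 0.0000; sinθ₂ = 0.0134/√(0.0134²+0.0109²) = 0.7758.
B = (4π×10⁻⁷ × 5.01) / (4π × 0.0109) × (0.0000 + 0.7758) = 3.57×10⁻⁵ T.

B ≈ 35.7 μT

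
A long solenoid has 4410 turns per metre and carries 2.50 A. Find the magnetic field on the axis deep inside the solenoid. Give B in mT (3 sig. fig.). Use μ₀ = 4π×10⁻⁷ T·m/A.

Inside a long solenoid, B = μ₀nI with n = 4410 turns/m.
B = 4π×10⁻⁷ × 4410 × 2.50 = 1.39×10⁻² T.

B ≈ 13.9 mT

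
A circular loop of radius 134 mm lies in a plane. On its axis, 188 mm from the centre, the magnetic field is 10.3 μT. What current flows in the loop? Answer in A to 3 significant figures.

On the axis of a loop, B = μ₀IR²/[2(R²+z²)^(3/2)], so I = 2B(R²+z²)^(3/2)/(μ₀R²).
R² + z² = 0.01796 + 0.03534 = 0.0533 m²; raised to 3/2 gives 1.23×10⁻² m³.
I = 2 × 1.03×10⁻⁵ × 1.23×10⁻² / (1.26×10⁻⁶ × 0.01796) = 11.2 A.

I ≈ 11.2 A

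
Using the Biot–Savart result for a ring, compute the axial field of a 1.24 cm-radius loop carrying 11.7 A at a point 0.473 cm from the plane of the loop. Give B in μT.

On the axis of a circular loop, B = μ₀IR² / [2(R²+z²)^(3/2)].
R² + z² = (0.0124)² + (0.00473)² = 0.0001761 m², and (R²+z²)^(3/2) = 2.34×10⁻⁶ m³.
B = (4π×10⁻⁷ × 11.7 × 0.0001538) / (2 × 2.34×10⁻⁶) = 4.84×10⁻⁴ T.

B ≈ 484 μT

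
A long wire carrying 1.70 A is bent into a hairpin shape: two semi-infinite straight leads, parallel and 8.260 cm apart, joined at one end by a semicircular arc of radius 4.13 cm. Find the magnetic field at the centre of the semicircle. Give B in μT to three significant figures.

B ≈ 21.2 μT

The semicircular arc contributes B_arc = μ₀I·π/(4πR) = μ₀I/(4R) = 1.29×10⁻⁵ T.
Each semi-infinite lead is at perpendicular distance R = 0.0413 m from the centre, with the perpendicular foot at its near end, so it contributes μ₀I/(4πR); both point the same way, together 8.23×10⁻⁶ T.
Arc and leads all point the same direction: B = 1.29×10⁻⁵ + 8.23×10⁻⁶ = 2.12×10⁻⁵ T.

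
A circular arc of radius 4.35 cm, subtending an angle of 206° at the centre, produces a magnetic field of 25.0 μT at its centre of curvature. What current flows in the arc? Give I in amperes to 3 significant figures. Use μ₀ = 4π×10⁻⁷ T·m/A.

For a circular arc, B = μ₀Iφ/(4πR) with φ in radians; here φ = 3.595 rad.
So I = 4πRB/(μ₀φ) = 4π × 0.0435 × 2.50×10⁻⁵ / (4π×10⁻⁷ × 3.595) = 3.02 A.

I ≈ 3.02 A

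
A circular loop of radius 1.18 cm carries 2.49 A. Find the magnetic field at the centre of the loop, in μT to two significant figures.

At the centre of a circular loop the Biot–Savart law gives B = μ₀I/(2R).
B = (4π×10⁻⁷ × 2.49) / (2 × 0.0118) = 1.33×10⁻⁴ T.

B ≈ 130 μT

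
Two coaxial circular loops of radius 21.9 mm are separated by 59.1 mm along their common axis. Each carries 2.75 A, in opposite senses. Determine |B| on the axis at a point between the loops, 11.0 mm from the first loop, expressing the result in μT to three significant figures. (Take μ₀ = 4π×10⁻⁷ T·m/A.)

B ≈ 50.7 μT

Each loop contributes B = μ₀IR²/[2(R²+z²)^(3/2)] on the axis, with z measured from that loop.
Loop 1 (z = 0.011 m): B₁ = 5.63×10⁻⁵ T. Loop 2 (z = 0.0481 m): B₂ = 5.61×10⁻⁶ T.
The fields oppose: B = |B₁ − B₂| = 5.07×10⁻⁵ T.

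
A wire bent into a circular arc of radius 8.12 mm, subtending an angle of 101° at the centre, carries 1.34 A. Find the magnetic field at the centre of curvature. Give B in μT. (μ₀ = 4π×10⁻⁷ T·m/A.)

B ≈ 29.1 μT

The Biot–Savart field of a circular arc at its centre is B = μ₀Iφ/(4πR), with φ = 1.763 rad.
B = (4π×10⁻⁷ × 1.34 × 1.763) / (4π × 0.00812) = 2.91×10⁻⁵ T.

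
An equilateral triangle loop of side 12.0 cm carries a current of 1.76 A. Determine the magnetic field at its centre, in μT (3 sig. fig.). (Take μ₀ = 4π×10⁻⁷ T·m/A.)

B ≈ 26.4 μT

Each side is a finite straight segment at perpendicular distance d = a/(2 tan(π/3)) = 0.03464 m from the centre, with end-angles ±π/3.
One side contributes B₁ = (μ₀I/4πd)·2 sin(π/3) = 8.80×10⁻⁶ T.
All 3 sides add in the same direction: B = 3 × 8.80×10⁻⁶ = 2.64×10⁻⁵ T.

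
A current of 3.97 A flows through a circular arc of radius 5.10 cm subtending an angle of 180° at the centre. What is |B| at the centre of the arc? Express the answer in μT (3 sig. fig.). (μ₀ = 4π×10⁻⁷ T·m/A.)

B ≈ 24.5 μT

The Biot–Savart field of a circular arc at its centre is B = μ₀Iφ/(4πR), with φ = 3.142 rad.
B = (4π×10⁻⁷ × 3.97 × 3.142) / (4π × 0.051) = 2.45×10⁻⁵ T.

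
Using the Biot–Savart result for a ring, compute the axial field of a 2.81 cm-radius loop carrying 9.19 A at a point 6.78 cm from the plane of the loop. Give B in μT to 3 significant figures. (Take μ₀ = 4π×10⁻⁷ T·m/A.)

B ≈ 11.5 μT

On the axis of a circular loop, B = μ₀IR² / [2(R²+z²)^(3/2)].
R² + z² = (0.0281)² + (0.0678)² = 0.005386 m², and (R²+z²)^(3/2) = 3.95×10⁻⁴ m³.
B = (4π×10⁻⁷ × 9.19 × 0.0007896) / (2 × 3.95×10⁻⁴) = 1.15×10⁻⁵ T.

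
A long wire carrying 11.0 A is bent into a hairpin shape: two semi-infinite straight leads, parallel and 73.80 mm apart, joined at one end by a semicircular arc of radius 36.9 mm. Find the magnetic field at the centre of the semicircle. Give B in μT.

B ≈ 153 μT

The semicircular arc contributes B_arc = μ₀I·π/(4πR) = μ₀I/(4R) = 9.37×10⁻⁵ T.
Each semi-infinite lead is at perpendicular distance R = 0.0369 m from the centre, with the perpendicular foot at its near end, so it contributes μ₀I/(4πR); both point the same way, together 5.96×10⁻⁵ T.
Arc and leads all point the same direction: B = 9.37×10⁻⁵ + 5.96×10⁻⁵ = 1.53×10⁻⁴ T.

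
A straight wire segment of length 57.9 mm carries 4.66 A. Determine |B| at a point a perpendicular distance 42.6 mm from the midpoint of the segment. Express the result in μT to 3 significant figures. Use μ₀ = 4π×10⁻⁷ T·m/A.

For a finite straight segment, B = (μ₀I/4πd)(sinθ₁ + sinθ₂), where θ₁, θ₂ are the angles from the perpendicular to each end.
The perpendicular from the point meets the wire at its midpoint, so each end is L/2 = 0.02895 m away along the wire.
sinθ₁ = 0.02895/√(0.02895²+0.0426²) = 0.5621; sinθ₂ = 0.02895/√(0.02895²+0.0426²) = 0.5621.
B = (4π×10⁻⁷ × 4.66) / (4π × 0.0426) × (0.5621 + 0.5621) = 1.23×10⁻⁵ T.

B ≈ 12.3 μT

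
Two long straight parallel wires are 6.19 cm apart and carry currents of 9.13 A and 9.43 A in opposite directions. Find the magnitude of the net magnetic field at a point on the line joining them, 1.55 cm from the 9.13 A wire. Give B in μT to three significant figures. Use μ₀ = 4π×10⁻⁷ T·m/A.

B ≈ 158 μT

Each long wire gives B = μ₀I/(2πd). Distances are d₁ = 0.0155 m and d₂ = 0.0464 m.
B₁ = 1.18×10⁻⁴ T, B₂ = 4.06×10⁻⁵ T.
Between antiparallel currents both contributions point the same way, so they add. B = B₁ + B₂ = 1.18×10⁻⁴ + 4.06×10⁻⁵ = 1.58×10⁻⁴ T.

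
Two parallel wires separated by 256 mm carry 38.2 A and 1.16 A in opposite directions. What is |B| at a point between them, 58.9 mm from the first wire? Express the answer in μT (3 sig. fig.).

B ≈ 131 μT

Each long wire gives B = μ₀I/(2πd). Distances are d₁ = 0.0589 m and d₂ = 0.1971 m.
B₁ = 1.30×10⁻⁴ T, B₂ = 1.18×10⁻⁶ T.
Between antiparallel currents both contributions point the same way, so they add. B = B₁ + B₂ = 1.30×10⁻⁴ + 1.18×10⁻⁶ = 1.31×10⁻⁴ T.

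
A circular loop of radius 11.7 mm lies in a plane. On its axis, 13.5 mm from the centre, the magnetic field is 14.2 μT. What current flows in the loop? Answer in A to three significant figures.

On the axis of a loop, B = μ₀IR²/[2(R²+z²)^(3/2)], so I = 2B(R²+z²)^(3/2)/(μ₀R²).
R² + z² = 0.0001369 + 0.0001822 = 0.0003191 m²; raised to 3/2 gives 5.70×10⁻⁶ m³.
I = 2 × 1.42×10⁻⁵ × 5.70×10⁻⁶ / (1.26×10⁻⁶ × 0.0001369) = 0.941 A.

I ≈ 0.941 A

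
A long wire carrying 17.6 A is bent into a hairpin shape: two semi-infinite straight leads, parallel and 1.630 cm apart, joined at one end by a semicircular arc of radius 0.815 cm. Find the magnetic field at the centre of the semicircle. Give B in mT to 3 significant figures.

B ≈ 1.11 mT

The semicircular arc contributes B_arc = μ₀I·π/(4πR) = μ₀I/(4R) = 6.78×10⁻⁴ T.
Each semi-infinite lead is at perpendicular distance R = 0.00815 m from the centre, with the perpendicular foot at its near end, so it contributes μ₀I/(4πR); both point the same way, together 4.32×10⁻⁴ T.
Arc and leads all point the same direction: B = 6.78×10⁻⁴ + 4.32×10⁻⁴ = 1.11×10⁻³ T.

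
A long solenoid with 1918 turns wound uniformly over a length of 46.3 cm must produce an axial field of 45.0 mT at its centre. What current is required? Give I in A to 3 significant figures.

I ≈ 8.64 A

Inside a long solenoid B = μ₀nI with n = 4143 m⁻¹, so I = B/(μ₀n).
I = 4.50×10⁻² / (4π×10⁻⁷ × 4143) = 8.64 A.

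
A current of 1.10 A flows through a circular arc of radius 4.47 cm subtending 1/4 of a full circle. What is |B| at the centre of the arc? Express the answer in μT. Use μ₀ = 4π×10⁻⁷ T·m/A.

B ≈ 3.87 μT

The Biot–Savart field of a circular arc at its centre is B = μ₀Iφ/(4πR), with φ = 1.571 rad.
B = (4π×10⁻⁷ × 1.10 × 1.571) / (4π × 0.0447) = 3.87×10⁻⁶ T.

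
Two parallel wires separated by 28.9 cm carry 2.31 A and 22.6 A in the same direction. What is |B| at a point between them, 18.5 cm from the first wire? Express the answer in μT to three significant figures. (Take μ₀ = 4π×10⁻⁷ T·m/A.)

Each long wire gives B = μ₀I/(2πd). Distances are d₁ = 0.185 m and d₂ = 0.104 m.
B₁ = 2.50×10⁻⁶ T, B₂ = 4.35×10⁻⁵ T.
Between parallel currents the two contributions point in opposite directions, so they subtract. B = |B₁ − B₂| = |2.50×10⁻⁶ − 4.35×10⁻⁵| = 4.10×10⁻⁵ T.

B ≈ 41.0 μT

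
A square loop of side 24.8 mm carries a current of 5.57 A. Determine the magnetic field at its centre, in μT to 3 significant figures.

Each side is a finite straight segment at perpendicular distance d = a/(2 tan(π/4)) = 0.0124 m from the centre, with end-angles ±π/4.
One side contributes B₁ = (μ₀I/4πd)·2 sin(π/4) = 6.35×10⁻⁵ T.
All 4 sides add in the same direction: B = 4 × 6.35×10⁻⁵ = 2.54×10⁻⁴ T.

B ≈ 254 μT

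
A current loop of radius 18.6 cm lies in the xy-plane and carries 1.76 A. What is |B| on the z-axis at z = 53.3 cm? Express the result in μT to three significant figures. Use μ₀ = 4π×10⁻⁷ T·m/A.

B ≈ 0.213 μT

On the axis of a circular loop, B = μ₀IR² / [2(R²+z²)^(3/2)].
R² + z² = (0.186)² + (0.533)² = 0.3187 m², and (R²+z²)^(3/2) = 0.180 m³.
B = (4π×10⁻⁷ × 1.76 × 0.0346) / (2 × 0.180) = 2.13×10⁻⁷ T.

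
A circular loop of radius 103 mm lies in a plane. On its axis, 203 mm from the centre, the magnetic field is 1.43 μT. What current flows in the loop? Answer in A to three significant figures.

On the axis of a loop, B = μ₀IR²/[2(R²+z²)^(3/2)], so I = 2B(R²+z²)^(3/2)/(μ₀R²).
R² + z² = 0.01061 + 0.04121 = 0.05182 m²; raised to 3/2 gives 1.18×10⁻² m³.
I = 2 × 1.43×10⁻⁶ × 1.18×10⁻² / (1.26×10⁻⁶ × 0.01061) = 2.53 A.

I ≈ 2.53 A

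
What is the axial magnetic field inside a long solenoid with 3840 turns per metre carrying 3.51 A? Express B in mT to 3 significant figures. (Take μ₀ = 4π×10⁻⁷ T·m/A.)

Inside a long solenoid, B = μ₀nI with n = 3840 turns/m.
B = 4π×10⁻⁷ × 3840 × 3.51 = 1.69×10⁻² T.

B ≈ 16.9 mT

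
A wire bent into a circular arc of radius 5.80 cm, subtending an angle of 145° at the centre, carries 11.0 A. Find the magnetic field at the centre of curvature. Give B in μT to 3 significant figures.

B ≈ 48.0 μT

The Biot–Savart field of a circular arc at its centre is B = μ₀Iφ/(4πR), with φ = 2.531 rad.
B = (4π×10⁻⁷ × 11.0 × 2.531) / (4π × 0.058) = 4.80×10⁻⁵ T.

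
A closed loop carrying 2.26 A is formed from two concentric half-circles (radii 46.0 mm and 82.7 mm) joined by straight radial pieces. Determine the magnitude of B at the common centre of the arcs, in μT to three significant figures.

The radial connectors point toward the centre, so dl × r̂ = 0 and they contribute nothing.
Each semicircle gives μ₀I/(4R): inner arc 1.54×10⁻⁵ T, outer arc 8.59×10⁻⁶ T.
The two arcs carry current in opposite angular senses, so their fields oppose: B = |1.54×10⁻⁵ − 8.59×10⁻⁶| = 6.85×10⁻⁶ T.

B ≈ 6.85 μT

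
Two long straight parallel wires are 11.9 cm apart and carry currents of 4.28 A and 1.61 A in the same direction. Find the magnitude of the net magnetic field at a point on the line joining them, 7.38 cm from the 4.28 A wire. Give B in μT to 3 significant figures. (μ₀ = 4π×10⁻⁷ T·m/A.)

Each long wire gives B = μ₀I/(2πd). Distances are d₁ = 0.0738 m and d₂ = 0.0452 m.
B₁ = 1.16×10⁻⁵ T, B₂ = 7.12×10⁻⁶ T.
Between parallel currents the two contributions point in opposite directions, so they subtract. B = |B₁ − B₂| = |1.16×10⁻⁵ − 7.12×10⁻⁶| = 4.48×10⁻⁶ T.

B ≈ 4.48 μT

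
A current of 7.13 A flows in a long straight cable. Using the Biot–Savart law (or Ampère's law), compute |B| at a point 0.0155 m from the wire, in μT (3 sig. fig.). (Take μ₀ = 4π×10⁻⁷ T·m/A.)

For an infinitely long straight wire, B = μ₀I/(2πd).
B = (4π×10⁻⁷ × 7.13) / (2π × 0.0155) = 9.20×10⁻⁵ T.

B ≈ 92.0 μT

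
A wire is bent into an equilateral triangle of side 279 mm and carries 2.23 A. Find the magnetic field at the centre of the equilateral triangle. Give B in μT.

B ≈ 14.4 μT

Each side is a finite straight segment at perpendicular distance d = a/(2 tan(π/3)) = 0.08054 m from the centre, with end-angles ±π/3.
One side contributes B₁ = (μ₀I/4πd)·2 sin(π/3) = 4.80×10⁻⁶ T.
All 3 sides add in the same direction: B = 3 × 4.80×10⁻⁶ = 1.44×10⁻⁵ T.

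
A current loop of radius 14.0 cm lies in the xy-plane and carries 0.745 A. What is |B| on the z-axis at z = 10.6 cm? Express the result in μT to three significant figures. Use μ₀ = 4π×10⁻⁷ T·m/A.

On the axis of a circular loop, B = μ₀IR² / [2(R²+z²)^(3/2)].
R² + z² = (0.14)² + (0.106)² = 0.03084 m², and (R²+z²)^(3/2) = 5.41×10⁻³ m³.
B = (4π×10⁻⁷ × 0.745 × 0.0196) / (2 × 5.41×10⁻³) = 1.69×10⁻⁶ T.

B ≈ 1.69 μT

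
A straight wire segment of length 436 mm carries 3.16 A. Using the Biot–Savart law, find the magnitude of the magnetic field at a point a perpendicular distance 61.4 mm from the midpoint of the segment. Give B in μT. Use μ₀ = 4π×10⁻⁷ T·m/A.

B ≈ 9.91 μT

For a finite straight segment, B = (μ₀I/4πd)(sinθ₁ + sinθ₂), where θ₁, θ₂ are the angles from the perpendicular to each end.
The perpendicular from the point meets the wire at its midpoint, so each end is L/2 = 0.218 m away along the wire.
sinθ₁ = 0.218/√(0.218²+0.0614²) = 0.9626; sinθ₂ = 0.218/√(0.218²+0.0614²) = 0.9626.
B = (4π×10⁻⁷ × 3.16) / (4π × 0.0614) × (0.9626 + 0.9626) = 9.91×10⁻⁶ T.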